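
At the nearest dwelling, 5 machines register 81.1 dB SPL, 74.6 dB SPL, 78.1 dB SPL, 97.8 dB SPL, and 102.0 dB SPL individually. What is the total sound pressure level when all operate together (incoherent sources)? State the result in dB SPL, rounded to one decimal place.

103.4 dB SPL

For uncorrelated sources the intensities add, so convert each level to linear form, sum, and take 10·log₁₀ of the total.
Σ 10^(L/10) = 10^(81.1/10) + 10^(74.6/10) + 10^(78.1/10) + 10^(97.8/10) + 10^(102.0/10) = 2.210e+10.
L_total = 10·log₁₀(2.210e+10) = 103.44 dB SPL.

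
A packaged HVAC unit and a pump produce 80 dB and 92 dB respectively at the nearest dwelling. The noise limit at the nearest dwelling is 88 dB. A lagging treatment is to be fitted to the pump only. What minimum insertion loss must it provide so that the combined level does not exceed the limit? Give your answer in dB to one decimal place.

Fixed contribution from the other source: Σ 10^(L/10) = 10^(80/10) = 1.000e+08 (80.00 dB).
To meet 88 dB overall, the treated pump may contribute at most 10^(88/10) − 1.000e+08 = 5.310e+08, i.e. 87.25 dB.
Required insertion loss = 92 − 87.25 = 4.75 dB.

4.7 dB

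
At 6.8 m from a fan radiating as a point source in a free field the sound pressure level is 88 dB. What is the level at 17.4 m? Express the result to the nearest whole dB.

Spherical spreading from a point source gives a 20·log₁₀(r₂/r₁) drop.
L₂ = 88 − 20·log₁₀(17.4/6.8) = 88 − 8.161 = 79.84 dB.

80 dB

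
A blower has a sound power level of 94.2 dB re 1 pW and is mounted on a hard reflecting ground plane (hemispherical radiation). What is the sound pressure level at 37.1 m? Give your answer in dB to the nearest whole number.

The power spreads over a hemisphere of area 2π·r², so L_p = L_w − 10·log₁₀(2π·r²).
2π·r² = 8648 m², 10·log₁₀ of that is 39.369 dB.
L_p = 94.2 − 39.369 = 54.83 dB.

55 dB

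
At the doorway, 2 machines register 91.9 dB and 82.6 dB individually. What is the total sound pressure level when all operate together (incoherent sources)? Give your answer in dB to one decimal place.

92.4 dB

Incoherent sources combine by intensity addition: L_total = 10·log₁₀(Σ 10^(L_i/10)).
Σ 10^(L/10) = 10^(91.9/10) + 10^(82.6/10) = 1.731e+09.
L_total = 10·log₁₀(1.731e+09) = 92.38 dB.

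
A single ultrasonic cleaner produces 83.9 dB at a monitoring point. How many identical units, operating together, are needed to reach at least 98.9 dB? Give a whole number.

32

The shortfall is 98.9 − 83.9 = 15.0 dB, and N units add 10·log₁₀ N, so need 10·log₁₀ N ≥ 15.0.
N ≥ 10^(15.0/10) = 31.623, so N = 32.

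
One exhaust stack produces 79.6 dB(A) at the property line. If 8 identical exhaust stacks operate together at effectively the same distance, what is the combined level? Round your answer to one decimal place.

L_total = L₁ + 10·log₁₀ N for N identical incoherent sources.
L_total = 79.6 + 10·log₁₀(8) = 79.6 + 9.031 = 88.63 dB(A).

88.6 dB(A)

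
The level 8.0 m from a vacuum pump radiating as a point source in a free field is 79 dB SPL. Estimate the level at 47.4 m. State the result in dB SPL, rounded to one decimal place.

63.5 dB SPL

Point-source attenuation: ΔL = 20·log₁₀(r₂/r₁) = 20·log₁₀(47.4/8.0) = 15.454 dB.
L₂ = 79 − 20·log₁₀(47.4/8.0) = 79 − 15.454 = 63.55 dB SPL.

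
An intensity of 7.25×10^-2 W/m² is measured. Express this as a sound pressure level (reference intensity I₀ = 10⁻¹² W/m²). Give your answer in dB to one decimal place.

I/I₀ = 7.25×10^-2/10⁻¹² = 7.25×10^10, and L = 10·log₁₀(I/I₀).
L = 10·(0.8603 + 10) = 108.60 dB.

108.6 dB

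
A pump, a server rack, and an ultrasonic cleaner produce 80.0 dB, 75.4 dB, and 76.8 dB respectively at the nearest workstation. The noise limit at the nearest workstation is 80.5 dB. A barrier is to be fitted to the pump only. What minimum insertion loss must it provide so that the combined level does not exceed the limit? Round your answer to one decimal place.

Everything except the pump sums to 10^(75.4/10) + 10^(76.8/10) = 8.254e+07 in linear terms, 79.17 dB.
The limit corresponds to 10^(80.5/10) = 1.122e+08; subtracting the fixed part leaves 2.967e+07 for the pump, i.e. 74.72 dB.
Required insertion loss = 80.0 − 74.72 = 5.28 dB.

5.3 dB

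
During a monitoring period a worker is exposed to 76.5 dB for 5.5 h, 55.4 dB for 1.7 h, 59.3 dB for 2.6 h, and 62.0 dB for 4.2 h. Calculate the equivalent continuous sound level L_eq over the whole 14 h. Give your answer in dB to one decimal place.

The energy average is taken in the linear domain: L_eq = 10·log₁₀[(Σ tᵢ·10^(Lᵢ/10))/T], T = 14 h.
Σ tᵢ·10^(Lᵢ/10) = 5.5·10^(76.5/10) + 1.7·10^(55.4/10) + 2.6·10^(59.3/10) + 4.2·10^(62.0/10) = 2.551e+08.
L_eq = 10·log₁₀(2.551e+08/14) = 72.61 dB.

72.6 dB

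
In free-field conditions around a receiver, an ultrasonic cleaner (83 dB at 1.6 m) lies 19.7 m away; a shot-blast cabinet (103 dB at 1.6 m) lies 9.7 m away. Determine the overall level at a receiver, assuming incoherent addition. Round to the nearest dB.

87 dB

First find each source's level at the receiver (point-source: −20·log₁₀(r/r_ref)), then combine on an intensity basis.
ultrasonic cleaner: 83 − 20·log₁₀(19.7/1.6) = 83 − 21.81 = 61.19 dB.
shot-blast cabinet: 103 − 20·log₁₀(9.7/1.6) = 103 − 15.65 = 87.35 dB.
Σ 10^(L/10) = 5.442e+08 → L_total = 10·log₁₀(5.442e+08) = 87.36 dB.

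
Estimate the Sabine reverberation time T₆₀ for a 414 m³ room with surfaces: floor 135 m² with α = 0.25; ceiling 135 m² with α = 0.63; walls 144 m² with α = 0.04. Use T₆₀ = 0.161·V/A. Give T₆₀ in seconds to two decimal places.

Total absorption A = 135·0.25 + 135·0.63 + 144·0.04 = 124.56 m² sabins.
T₆₀ = 0.161·V/A = 0.161·414/124.56 = 0.535 s.

0.54 s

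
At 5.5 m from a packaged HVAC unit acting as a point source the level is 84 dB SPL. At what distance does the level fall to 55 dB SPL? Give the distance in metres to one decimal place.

155.0 m

For a point source L₁ − L₂ = 20·log₁₀(r₂/r₁), so r₂ = r₁·10^((L₁−L₂)/20).
r₂ = 5.5·10^((84−55)/20) = 5.5·10^(29.0/20) = 155.01 m.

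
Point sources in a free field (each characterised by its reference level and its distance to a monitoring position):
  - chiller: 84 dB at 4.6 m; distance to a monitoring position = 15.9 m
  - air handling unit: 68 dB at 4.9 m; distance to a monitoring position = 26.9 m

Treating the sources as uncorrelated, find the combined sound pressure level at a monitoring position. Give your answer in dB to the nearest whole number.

Apply inverse-square spreading to bring every level to the receiver, then sum 10^(L/10).
chiller: 84 − 20·log₁₀(15.9/4.6) = 84 − 10.77 = 73.23 dB.
air handling unit: 68 − 20·log₁₀(26.9/4.9) = 68 − 14.79 = 53.21 dB.
Σ 10^(L/10) = 2.123e+07 → L_total = 10·log₁₀(2.123e+07) = 73.27 dB.

73 dB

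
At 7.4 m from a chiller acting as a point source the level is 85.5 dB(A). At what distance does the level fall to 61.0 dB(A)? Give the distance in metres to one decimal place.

The 24.5 dB drop corresponds to a distance ratio of 10^(24.5/20) for a point source.
r₂ = 7.4·10^((85.5−61.0)/20) = 7.4·10^(24.5/20) = 124.23 m.

124.2 m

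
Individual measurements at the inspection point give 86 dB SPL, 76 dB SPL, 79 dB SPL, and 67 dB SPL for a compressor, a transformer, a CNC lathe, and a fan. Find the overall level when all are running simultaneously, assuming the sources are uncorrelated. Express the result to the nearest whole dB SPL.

Incoherent sources combine by intensity addition: L_total = 10·log₁₀(Σ 10^(L_i/10)).
Σ 10^(L/10) = 10^(86/10) + 10^(76/10) + 10^(79/10) + 10^(67/10) = 5.224e+08.
L_total = 10·log₁₀(5.224e+08) = 87.18 dB SPL.

87 dB SPL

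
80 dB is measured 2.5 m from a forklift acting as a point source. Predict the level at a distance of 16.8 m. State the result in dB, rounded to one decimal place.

For a point source, L₂ = L₁ − 20·log₁₀(r₂/r₁).
L₂ = 80 − 20·log₁₀(16.8/2.5) = 80 − 16.547 = 63.45 dB.

63.5 dB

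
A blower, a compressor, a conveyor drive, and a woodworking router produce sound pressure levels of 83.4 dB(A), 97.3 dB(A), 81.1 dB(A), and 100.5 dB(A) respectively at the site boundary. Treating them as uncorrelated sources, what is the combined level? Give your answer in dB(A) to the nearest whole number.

Incoherent sources combine by intensity addition: L_total = 10·log₁₀(Σ 10^(L_i/10)).
Σ 10^(L/10) = 10^(83.4/10) + 10^(97.3/10) + 10^(81.1/10) + 10^(100.5/10) = 1.694e+10.
L_total = 10·log₁₀(1.694e+10) = 102.29 dB(A).

102 dB(A)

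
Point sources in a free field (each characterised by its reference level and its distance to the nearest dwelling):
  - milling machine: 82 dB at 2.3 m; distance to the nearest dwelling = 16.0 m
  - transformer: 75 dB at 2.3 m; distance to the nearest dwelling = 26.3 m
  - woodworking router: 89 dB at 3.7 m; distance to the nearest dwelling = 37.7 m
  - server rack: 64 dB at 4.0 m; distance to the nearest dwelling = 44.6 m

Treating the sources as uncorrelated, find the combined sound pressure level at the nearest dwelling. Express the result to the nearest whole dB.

First find each source's level at the receiver (point-source: −20·log₁₀(r/r_ref)), then combine on an intensity basis.
milling machine: 82 − 20·log₁₀(16.0/2.3) = 82 − 16.85 = 65.15 dB.
transformer: 75 − 20·log₁₀(26.3/2.3) = 75 − 21.16 = 53.84 dB.
woodworking router: 89 − 20·log₁₀(37.7/3.7) = 89 − 20.16 = 68.84 dB.
server rack: 64 − 20·log₁₀(44.6/4.0) = 64 − 20.95 = 43.05 dB.
Σ 10^(L/10) = 1.119e+07 → L_total = 10·log₁₀(1.119e+07) = 70.49 dB.

70 dB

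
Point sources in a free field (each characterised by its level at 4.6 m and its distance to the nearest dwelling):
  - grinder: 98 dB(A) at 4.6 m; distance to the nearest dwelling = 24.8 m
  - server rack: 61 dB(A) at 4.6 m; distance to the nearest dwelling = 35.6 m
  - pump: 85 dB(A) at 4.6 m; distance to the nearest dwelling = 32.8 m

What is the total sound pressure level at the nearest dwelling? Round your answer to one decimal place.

First find each source's level at the receiver (point-source: −20·log₁₀(r/r_ref)), then combine on an intensity basis.
grinder: 98 − 20·log₁₀(24.8/4.6) = 98 − 14.63 = 83.37 dB(A).
server rack: 61 − 20·log₁₀(35.6/4.6) = 61 − 17.77 = 43.23 dB(A).
pump: 85 − 20·log₁₀(32.8/4.6) = 85 − 17.06 = 67.94 dB(A).
Σ 10^(L/10) = 2.233e+08 → L_total = 10·log₁₀(2.233e+08) = 83.49 dB(A).

83.5 dB(A)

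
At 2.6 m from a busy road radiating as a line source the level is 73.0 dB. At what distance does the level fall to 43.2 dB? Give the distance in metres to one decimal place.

The 29.8 dB drop corresponds to a distance ratio of 10^(29.8/10) for a line source.
r₂ = 2.6·10^((73.0−43.2)/10) = 2.6·10^(29.8/10) = 2482.98 m.

2483.0 m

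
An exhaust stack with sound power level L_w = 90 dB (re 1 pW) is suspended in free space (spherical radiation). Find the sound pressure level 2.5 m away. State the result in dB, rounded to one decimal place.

71.0 dB

The power spreads over a sphere of area 4π·r², so L_p = L_w − 10·log₁₀(4π·r²).
4π·r² = 78.54 m², 10·log₁₀ of that is 18.951 dB.
L_p = 90 − 18.951 = 71.05 dB.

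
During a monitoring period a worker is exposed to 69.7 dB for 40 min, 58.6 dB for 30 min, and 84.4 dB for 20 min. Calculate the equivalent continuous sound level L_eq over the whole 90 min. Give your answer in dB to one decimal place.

Weight each interval's intensity by its duration and average over T = 90 min:
Σ tᵢ·10^(Lᵢ/10) = 40·10^(69.7/10) + 30·10^(58.6/10) + 20·10^(84.4/10) = 5.903e+09.
L_eq = 10·log₁₀(5.903e+09/90) = 78.17 dB.

78.2 dB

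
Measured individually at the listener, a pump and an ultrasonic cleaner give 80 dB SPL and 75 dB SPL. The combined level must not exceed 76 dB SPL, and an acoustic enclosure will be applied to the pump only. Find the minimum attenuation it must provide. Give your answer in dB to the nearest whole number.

11 dB

Fixed contribution from the other source: Σ 10^(L/10) = 10^(75/10) = 3.162e+07 (75.00 dB SPL).
The limit corresponds to 10^(76/10) = 3.981e+07; subtracting the fixed part leaves 8.188e+06 for the pump, i.e. 69.13 dB SPL.
So the pump must be reduced from 80 to 69.13 dB SPL: IL = 10.87 dB.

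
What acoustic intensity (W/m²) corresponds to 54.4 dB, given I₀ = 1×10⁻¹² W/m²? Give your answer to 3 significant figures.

2.75e-07 W/m²

I/I₀ = 10^(54.4/10) = 2.754e+05, so I = 2.754e+05 × 10⁻¹² W/m².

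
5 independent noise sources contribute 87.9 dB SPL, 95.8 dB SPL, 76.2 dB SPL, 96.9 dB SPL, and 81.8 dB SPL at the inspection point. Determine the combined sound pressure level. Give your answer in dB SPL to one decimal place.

For uncorrelated sources the intensities add, so convert each level to linear form, sum, and take 10·log₁₀ of the total.
Σ 10^(L/10) = 10^(87.9/10) + 10^(95.8/10) + 10^(76.2/10) + 10^(96.9/10) + 10^(81.8/10) = 9.509e+09.
L_total = 10·log₁₀(9.509e+09) = 99.78 dB SPL.

99.8 dB SPL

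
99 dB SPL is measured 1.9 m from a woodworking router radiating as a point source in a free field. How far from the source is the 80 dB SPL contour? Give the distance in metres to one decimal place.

16.9 m

Point-source spreading drops the level by 20·log₁₀(r₂/r₁); inverting, r₂/r₁ = 10^(ΔL/20).
r₂ = 1.9·10^((99−80)/20) = 1.9·10^(19.0/20) = 16.93 m.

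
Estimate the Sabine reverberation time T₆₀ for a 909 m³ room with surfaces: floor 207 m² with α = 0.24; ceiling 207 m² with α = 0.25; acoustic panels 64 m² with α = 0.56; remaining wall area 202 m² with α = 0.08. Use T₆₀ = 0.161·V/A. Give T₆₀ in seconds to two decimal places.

0.95 s

Summing Sᵢαᵢ: 207·0.24 + 207·0.25 + 64·0.56 + 202·0.08 = 153.43 m².
T₆₀ = 0.161 × 909 / 153.43 = 0.954 s.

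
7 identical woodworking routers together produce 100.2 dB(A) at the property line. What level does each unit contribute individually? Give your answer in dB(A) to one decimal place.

For N identical incoherent sources L_total = L₁ + 10·log₁₀ N, so L₁ = 100.2 − 10·log₁₀(7) = 100.2 − 8.451.

91.7 dB(A)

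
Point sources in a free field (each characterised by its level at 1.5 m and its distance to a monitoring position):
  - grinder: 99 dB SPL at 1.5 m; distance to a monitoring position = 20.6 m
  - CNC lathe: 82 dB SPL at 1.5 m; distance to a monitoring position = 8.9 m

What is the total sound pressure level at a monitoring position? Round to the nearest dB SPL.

77 dB SPL

First find each source's level at the receiver (point-source: −20·log₁₀(r/r_ref)), then combine on an intensity basis.
grinder: 99 − 20·log₁₀(20.6/1.5) = 99 − 22.76 = 76.24 dB SPL.
CNC lathe: 82 − 20·log₁₀(8.9/1.5) = 82 − 15.47 = 66.53 dB SPL.
Σ 10^(L/10) = 4.662e+07 → L_total = 10·log₁₀(4.662e+07) = 76.69 dB SPL.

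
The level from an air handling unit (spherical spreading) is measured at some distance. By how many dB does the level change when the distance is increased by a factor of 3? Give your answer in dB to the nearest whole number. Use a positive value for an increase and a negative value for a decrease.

-10 dB

A point source loses 6 dB per doubling of distance; generally ΔL = −20·log₁₀(r₂/r₁).
ΔL = −20·log₁₀(3) = -9.54 dB.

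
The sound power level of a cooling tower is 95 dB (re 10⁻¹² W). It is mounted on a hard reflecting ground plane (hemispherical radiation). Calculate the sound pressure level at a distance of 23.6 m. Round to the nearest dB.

60 dB

The power spreads over a hemisphere of area 2π·r², so L_p = L_w − 10·log₁₀(2π·r²).
2π·r² = 3499 m², 10·log₁₀ of that is 35.440 dB.
L_p = 95 − 35.440 = 59.56 dB.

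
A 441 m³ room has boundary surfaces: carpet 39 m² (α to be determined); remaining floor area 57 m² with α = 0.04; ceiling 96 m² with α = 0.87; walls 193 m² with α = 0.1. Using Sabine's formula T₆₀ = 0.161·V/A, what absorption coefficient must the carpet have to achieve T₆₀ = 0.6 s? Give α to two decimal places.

From T₆₀ = 0.161·V/A, the target T₆₀ = 0.6 s needs A = 0.161·441/0.6 = 118.34 m².
Absorption from the other surfaces = 57·0.04 + 96·0.87 + 193·0.1 = 105.10 m², so the carpet must supply 13.24 m² over 39 m².
α = 13.24/39 = 0.339.

0.34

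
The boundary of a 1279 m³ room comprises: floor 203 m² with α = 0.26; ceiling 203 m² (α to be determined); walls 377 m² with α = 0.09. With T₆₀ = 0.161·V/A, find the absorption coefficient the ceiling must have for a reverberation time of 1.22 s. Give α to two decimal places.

0.40

A = 0.161·V/T₆₀ = 0.161·1279/1.22 = 168.79 m² sabins.
Absorption from the other surfaces = 203·0.26 + 377·0.09 = 86.71 m², so the ceiling must supply 82.08 m² over 203 m².
α = 82.08/203 = 0.404.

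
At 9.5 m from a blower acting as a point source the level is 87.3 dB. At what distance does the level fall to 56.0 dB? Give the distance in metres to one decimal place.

For a point source L₁ − L₂ = 20·log₁₀(r₂/r₁), so r₂ = r₁·10^((L₁−L₂)/20).
r₂ = 9.5·10^((87.3−56.0)/20) = 9.5·10^(31.3/20) = 348.92 m.

348.9 m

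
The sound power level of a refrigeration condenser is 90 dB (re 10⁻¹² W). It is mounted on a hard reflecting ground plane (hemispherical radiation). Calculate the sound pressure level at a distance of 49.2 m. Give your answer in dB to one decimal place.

The power spreads over a hemisphere of area 2π·r², so L_p = L_w − 10·log₁₀(2π·r²).
2π·r² = 1.521e+04 m², 10·log₁₀ of that is 41.821 dB.
L_p = 90 − 41.821 = 48.18 dB.

48.2 dB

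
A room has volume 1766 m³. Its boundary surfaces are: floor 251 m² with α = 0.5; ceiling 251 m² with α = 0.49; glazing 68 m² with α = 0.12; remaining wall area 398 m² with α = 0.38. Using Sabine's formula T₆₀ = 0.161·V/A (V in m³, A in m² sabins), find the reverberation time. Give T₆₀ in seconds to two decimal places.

Total absorption A = 251·0.5 + 251·0.49 + 68·0.12 + 398·0.38 = 407.89 m² sabins.
T₆₀ = 0.161·V/A = 0.161·1766/407.89 = 0.697 s.

0.70 s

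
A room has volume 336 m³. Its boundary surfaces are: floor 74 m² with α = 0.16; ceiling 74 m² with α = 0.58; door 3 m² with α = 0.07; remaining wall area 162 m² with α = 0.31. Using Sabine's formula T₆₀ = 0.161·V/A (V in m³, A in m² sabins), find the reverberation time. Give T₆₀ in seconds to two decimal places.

Total absorption A = 74·0.16 + 74·0.58 + 3·0.07 + 162·0.31 = 105.19 m² sabins.
T₆₀ = 0.161·V/A = 0.161·336/105.19 = 0.514 s.

0.51 s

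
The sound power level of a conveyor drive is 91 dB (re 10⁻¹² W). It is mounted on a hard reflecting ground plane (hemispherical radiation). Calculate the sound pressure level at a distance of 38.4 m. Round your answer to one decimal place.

The power spreads over a hemisphere of area 2π·r², so L_p = L_w − 10·log₁₀(2π·r²).
2π·r² = 9265 m², 10·log₁₀ of that is 39.668 dB.
L_p = 91 − 39.668 = 51.33 dB.

51.3 dB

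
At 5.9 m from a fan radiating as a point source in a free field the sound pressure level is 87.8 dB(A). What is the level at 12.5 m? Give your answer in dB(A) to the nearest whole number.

Point-source attenuation: ΔL = 20·log₁₀(r₂/r₁) = 20·log₁₀(12.5/5.9) = 6.521 dB.
L₂ = 87.8 − 20·log₁₀(12.5/5.9) = 87.8 − 6.521 = 81.28 dB(A).

81 dB(A)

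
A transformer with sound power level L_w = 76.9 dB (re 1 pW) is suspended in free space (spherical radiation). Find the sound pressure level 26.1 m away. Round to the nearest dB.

L_p = L_w − 10·log₁₀(4π·r²) with r = 26.1 m.
4π·r² = 8560 m², 10·log₁₀ of that is 39.325 dB.
L_p = 76.9 − 39.325 = 37.58 dB.

38 dB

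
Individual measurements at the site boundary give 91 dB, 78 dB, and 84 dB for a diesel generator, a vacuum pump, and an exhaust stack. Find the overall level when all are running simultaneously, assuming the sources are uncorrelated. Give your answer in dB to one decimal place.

For uncorrelated sources the intensities add, so convert each level to linear form, sum, and take 10·log₁₀ of the total.
Σ 10^(L/10) = 10^(91/10) + 10^(78/10) + 10^(84/10) = 1.573e+09.
L_total = 10·log₁₀(1.573e+09) = 91.97 dB.

92.0 dB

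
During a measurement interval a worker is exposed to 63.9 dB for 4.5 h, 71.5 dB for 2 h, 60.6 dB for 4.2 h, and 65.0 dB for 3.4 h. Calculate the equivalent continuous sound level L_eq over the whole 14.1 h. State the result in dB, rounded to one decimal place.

The energy average is taken in the linear domain: L_eq = 10·log₁₀[(Σ tᵢ·10^(Lᵢ/10))/T], T = 14.1 h.
Σ tᵢ·10^(Lᵢ/10) = 4.5·10^(63.9/10) + 2·10^(71.5/10) + 4.2·10^(60.6/10) + 3.4·10^(65.0/10) = 5.487e+07.
L_eq = 10·log₁₀(5.487e+07/14.1) = 65.90 dB.

65.9 dB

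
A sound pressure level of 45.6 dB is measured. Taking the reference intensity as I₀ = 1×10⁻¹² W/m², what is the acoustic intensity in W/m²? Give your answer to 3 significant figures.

I = I₀·10^(L/10) = 10⁻¹² × 10^(45.6/10) = 10^(-7.440).

3.63e-08 W/m²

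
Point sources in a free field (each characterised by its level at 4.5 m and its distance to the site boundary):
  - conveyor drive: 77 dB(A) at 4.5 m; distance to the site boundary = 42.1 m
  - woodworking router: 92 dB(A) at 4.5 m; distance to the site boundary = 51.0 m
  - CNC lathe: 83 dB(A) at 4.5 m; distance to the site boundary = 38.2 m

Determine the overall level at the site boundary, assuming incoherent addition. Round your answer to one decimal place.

72.0 dB(A)

Apply inverse-square spreading to bring every level to the receiver, then sum 10^(L/10).
conveyor drive: 77 − 20·log₁₀(42.1/4.5) = 77 − 19.42 = 57.58 dB(A).
woodworking router: 92 − 20·log₁₀(51.0/4.5) = 92 − 21.09 = 70.91 dB(A).
CNC lathe: 83 − 20·log₁₀(38.2/4.5) = 83 − 18.58 = 64.42 dB(A).
Σ 10^(L/10) = 1.568e+07 → L_total = 10·log₁₀(1.568e+07) = 71.95 dB(A).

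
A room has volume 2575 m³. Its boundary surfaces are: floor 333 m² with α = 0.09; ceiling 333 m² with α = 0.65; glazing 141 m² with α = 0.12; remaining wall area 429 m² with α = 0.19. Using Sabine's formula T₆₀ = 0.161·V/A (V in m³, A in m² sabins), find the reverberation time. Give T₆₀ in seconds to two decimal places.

Total absorption A = 333·0.09 + 333·0.65 + 141·0.12 + 429·0.19 = 344.85 m² sabins.
T₆₀ = 0.161·V/A = 0.161·2575/344.85 = 1.202 s.

1.20 s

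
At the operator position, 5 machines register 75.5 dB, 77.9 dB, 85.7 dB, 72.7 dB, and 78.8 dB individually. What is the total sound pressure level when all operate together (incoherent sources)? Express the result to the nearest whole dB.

88 dB

Incoherent sources combine by intensity addition: L_total = 10·log₁₀(Σ 10^(L_i/10)).
Σ 10^(L/10) = 10^(75.5/10) + 10^(77.9/10) + 10^(85.7/10) + 10^(72.7/10) + 10^(78.8/10) = 5.632e+08.
L_total = 10·log₁₀(5.632e+08) = 87.51 dB.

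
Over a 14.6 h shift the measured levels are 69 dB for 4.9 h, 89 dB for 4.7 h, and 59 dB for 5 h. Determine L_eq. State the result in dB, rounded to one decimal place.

L_eq = 10·log₁₀[(1/T)·Σ tᵢ·10^(Lᵢ/10)] with T = 14.6 h.
Σ tᵢ·10^(Lᵢ/10) = 4.9·10^(69/10) + 4.7·10^(89/10) + 5·10^(59/10) = 3.776e+09.
L_eq = 10·log₁₀(3.776e+09/14.6) = 84.13 dB.

84.1 dB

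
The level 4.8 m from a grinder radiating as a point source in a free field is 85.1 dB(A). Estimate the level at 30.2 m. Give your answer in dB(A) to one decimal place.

69.1 dB(A)

Spherical spreading from a point source gives a 20·log₁₀(r₂/r₁) drop.
L₂ = 85.1 − 20·log₁₀(30.2/4.8) = 85.1 − 15.975 = 69.12 dB(A).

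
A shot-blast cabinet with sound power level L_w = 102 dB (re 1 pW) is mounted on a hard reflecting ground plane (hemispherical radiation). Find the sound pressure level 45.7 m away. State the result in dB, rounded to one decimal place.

60.8 dB

L_p = L_w − 10·log₁₀(2π·r²) with r = 45.7 m.
2π·r² = 1.312e+04 m², 10·log₁₀ of that is 41.180 dB.
L_p = 102 − 41.180 = 60.82 dB.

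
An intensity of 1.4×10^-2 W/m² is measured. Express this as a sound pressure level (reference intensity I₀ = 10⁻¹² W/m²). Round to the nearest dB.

101 dB

I/I₀ = 1.4×10^-2/10⁻¹² = 1.4×10^10, and L = 10·log₁₀(I/I₀).
L = 10·(0.1461 + 10) = 101.46 dB.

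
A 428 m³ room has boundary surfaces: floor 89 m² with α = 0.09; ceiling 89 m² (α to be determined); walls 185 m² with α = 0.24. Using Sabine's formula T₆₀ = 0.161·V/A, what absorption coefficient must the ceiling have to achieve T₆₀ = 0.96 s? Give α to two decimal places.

0.22

Required total absorption A = 0.161·428/0.96 = 71.78 m².
Absorption from the other surfaces = 89·0.09 + 185·0.24 = 52.41 m², so the ceiling must supply 19.37 m² over 89 m².
α = 19.37/89 = 0.218.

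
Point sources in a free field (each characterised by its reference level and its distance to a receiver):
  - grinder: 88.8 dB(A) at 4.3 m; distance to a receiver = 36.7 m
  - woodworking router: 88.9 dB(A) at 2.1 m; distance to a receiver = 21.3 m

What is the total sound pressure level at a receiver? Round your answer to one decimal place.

Apply inverse-square spreading to bring every level to the receiver, then sum 10^(L/10).
grinder: 88.8 − 20·log₁₀(36.7/4.3) = 88.8 − 18.62 = 70.18 dB(A).
woodworking router: 88.9 − 20·log₁₀(21.3/2.1) = 88.9 − 20.12 = 68.78 dB(A).
Σ 10^(L/10) = 1.796e+07 → L_total = 10·log₁₀(1.796e+07) = 72.54 dB(A).

72.5 dB(A)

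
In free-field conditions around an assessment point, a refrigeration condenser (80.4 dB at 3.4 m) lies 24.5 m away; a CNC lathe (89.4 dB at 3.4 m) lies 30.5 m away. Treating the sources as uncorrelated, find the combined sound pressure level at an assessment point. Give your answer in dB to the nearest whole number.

71 dB

Apply inverse-square spreading to bring every level to the receiver, then sum 10^(L/10).
refrigeration condenser: 80.4 − 20·log₁₀(24.5/3.4) = 80.4 − 17.15 = 63.25 dB.
CNC lathe: 89.4 − 20·log₁₀(30.5/3.4) = 89.4 − 19.06 = 70.34 dB.
Σ 10^(L/10) = 1.293e+07 → L_total = 10·log₁₀(1.293e+07) = 71.12 dB.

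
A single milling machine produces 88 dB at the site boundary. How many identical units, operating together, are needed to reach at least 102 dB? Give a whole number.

26

Need L₁ + 10·log₁₀ N ≥ 102, i.e. log₁₀ N ≥ 1.40.
N ≥ 10^(14.0/10) = 25.119, so N = 26.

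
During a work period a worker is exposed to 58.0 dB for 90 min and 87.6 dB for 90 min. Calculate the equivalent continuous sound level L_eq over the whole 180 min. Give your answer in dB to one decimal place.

84.6 dB

The energy average is taken in the linear domain: L_eq = 10·log₁₀[(Σ tᵢ·10^(Lᵢ/10))/T], T = 180 min.
Σ tᵢ·10^(Lᵢ/10) = 90·10^(58.0/10) + 90·10^(87.6/10) = 5.185e+10.
L_eq = 10·log₁₀(5.185e+10/180) = 84.59 dB.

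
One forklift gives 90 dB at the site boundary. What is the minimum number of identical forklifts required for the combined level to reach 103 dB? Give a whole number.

20

N identical sources give L₁ + 10·log₁₀ N, so require 10·log₁₀ N ≥ 103 − 90 = 13.0 dB.
N ≥ 10^(13.0/10) = 19.953, so N = 20.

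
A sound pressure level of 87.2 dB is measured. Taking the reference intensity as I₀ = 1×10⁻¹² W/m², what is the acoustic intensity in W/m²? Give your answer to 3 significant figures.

0.000525 W/m²

L = 10·log₁₀(I/I₀) ⇒ I = I₀·10^(L/10) = 10⁻¹² × 10^8.72.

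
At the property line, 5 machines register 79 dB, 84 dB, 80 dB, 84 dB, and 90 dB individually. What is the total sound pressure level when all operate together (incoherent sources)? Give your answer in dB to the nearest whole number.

92 dB

For uncorrelated sources the intensities add, so convert each level to linear form, sum, and take 10·log₁₀ of the total.
Σ 10^(L/10) = 10^(79/10) + 10^(84/10) + 10^(80/10) + 10^(84/10) + 10^(90/10) = 1.682e+09.
L_total = 10·log₁₀(1.682e+09) = 92.26 dB.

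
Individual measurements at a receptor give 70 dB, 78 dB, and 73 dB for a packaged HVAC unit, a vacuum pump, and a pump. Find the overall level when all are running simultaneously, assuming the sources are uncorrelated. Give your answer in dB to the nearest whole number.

Incoherent sources combine by intensity addition: L_total = 10·log₁₀(Σ 10^(L_i/10)).
Σ 10^(L/10) = 10^(70/10) + 10^(78/10) + 10^(73/10) = 9.305e+07.
L_total = 10·log₁₀(9.305e+07) = 79.69 dB.

80 dB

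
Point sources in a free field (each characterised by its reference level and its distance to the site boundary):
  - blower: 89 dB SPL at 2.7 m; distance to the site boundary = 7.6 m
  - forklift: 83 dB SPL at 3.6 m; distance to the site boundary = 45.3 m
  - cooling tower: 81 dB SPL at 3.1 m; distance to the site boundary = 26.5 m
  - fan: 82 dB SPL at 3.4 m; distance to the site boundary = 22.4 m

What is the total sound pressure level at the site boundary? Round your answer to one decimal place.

Apply inverse-square spreading to bring every level to the receiver, then sum 10^(L/10).
blower: 89 − 20·log₁₀(7.6/2.7) = 89 − 8.99 = 80.01 dB SPL.
forklift: 83 − 20·log₁₀(45.3/3.6) = 83 − 22.00 = 61.00 dB SPL.
cooling tower: 81 − 20·log₁₀(26.5/3.1) = 81 − 18.64 = 62.36 dB SPL.
fan: 82 − 20·log₁₀(22.4/3.4) = 82 − 16.38 = 65.62 dB SPL.
Σ 10^(L/10) = 1.069e+08 → L_total = 10·log₁₀(1.069e+08) = 80.29 dB SPL.

80.3 dB SPL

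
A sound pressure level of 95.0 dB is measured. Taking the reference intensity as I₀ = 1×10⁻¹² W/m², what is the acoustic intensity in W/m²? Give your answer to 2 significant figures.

L = 10·log₁₀(I/I₀) ⇒ I = I₀·10^(L/10) = 10⁻¹² × 10^9.50.

0.0032 W/m²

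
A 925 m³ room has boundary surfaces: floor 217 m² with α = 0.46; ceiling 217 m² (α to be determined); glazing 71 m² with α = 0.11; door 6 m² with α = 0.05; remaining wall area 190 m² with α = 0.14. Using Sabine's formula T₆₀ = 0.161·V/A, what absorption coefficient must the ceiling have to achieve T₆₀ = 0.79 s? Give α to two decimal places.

A = 0.161·V/T₆₀ = 0.161·925/0.79 = 188.51 m² sabins.
Absorption from the other surfaces = 217·0.46 + 71·0.11 + 6·0.05 + 190·0.14 = 134.53 m², so the ceiling must supply 53.98 m² over 217 m².
α = 53.98/217 = 0.249.

0.25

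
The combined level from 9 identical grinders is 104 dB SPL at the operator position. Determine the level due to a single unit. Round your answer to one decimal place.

Dividing the total intensity by 9 lowers the level by 10·log₁₀ 9 = 9.542 dB: L₁ = 104 − 9.542.

94.5 dB SPL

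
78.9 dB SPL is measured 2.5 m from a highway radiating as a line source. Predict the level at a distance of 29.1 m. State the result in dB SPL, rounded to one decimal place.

For a line source, L₂ = L₁ − 10·log₁₀(r₂/r₁).
L₂ = 78.9 − 10·log₁₀(29.1/2.5) = 78.9 − 10.660 = 68.24 dB SPL.

68.2 dB SPL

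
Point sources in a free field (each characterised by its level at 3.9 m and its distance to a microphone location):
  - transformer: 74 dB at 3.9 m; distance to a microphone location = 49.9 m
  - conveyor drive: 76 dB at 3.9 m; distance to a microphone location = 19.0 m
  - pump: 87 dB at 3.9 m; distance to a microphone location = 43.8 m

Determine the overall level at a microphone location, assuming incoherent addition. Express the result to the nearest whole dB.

68 dB

Propagate each source to the receiver with L = L_ref − 20·log₁₀(r/r_ref), then add intensities.
transformer: 74 − 20·log₁₀(49.9/3.9) = 74 − 22.14 = 51.86 dB.
conveyor drive: 76 − 20·log₁₀(19.0/3.9) = 76 − 13.75 = 62.25 dB.
pump: 87 − 20·log₁₀(43.8/3.9) = 87 − 21.01 = 65.99 dB.
Σ 10^(L/10) = 5.804e+06 → L_total = 10·log₁₀(5.804e+06) = 67.64 dB.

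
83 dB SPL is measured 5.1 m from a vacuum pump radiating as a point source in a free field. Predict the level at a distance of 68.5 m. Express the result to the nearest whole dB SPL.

Point-source attenuation: ΔL = 20·log₁₀(r₂/r₁) = 20·log₁₀(68.5/5.1) = 22.562 dB.
L₂ = 83 − 20·log₁₀(68.5/5.1) = 83 − 22.562 = 60.44 dB SPL.

60 dB SPL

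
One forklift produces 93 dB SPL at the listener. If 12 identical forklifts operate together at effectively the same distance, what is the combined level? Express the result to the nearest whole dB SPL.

With 12 equal, uncorrelated contributions the intensity is 12× that of one unit, giving a rise of 10·log₁₀ 12.
L_total = 93 + 10·log₁₀(12) = 93 + 10.792 = 103.79 dB SPL.

104 dB SPL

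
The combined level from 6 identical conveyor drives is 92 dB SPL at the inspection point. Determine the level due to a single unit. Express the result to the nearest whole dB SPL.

For N identical incoherent sources L_total = L₁ + 10·log₁₀ N, so L₁ = 92 − 10·log₁₀(6) = 92 − 7.782.

84 dB SPL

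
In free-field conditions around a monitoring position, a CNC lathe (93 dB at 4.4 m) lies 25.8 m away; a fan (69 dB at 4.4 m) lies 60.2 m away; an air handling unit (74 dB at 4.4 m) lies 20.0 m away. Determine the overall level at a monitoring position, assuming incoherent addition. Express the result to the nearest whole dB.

Propagate each source to the receiver with L = L_ref − 20·log₁₀(r/r_ref), then add intensities.
CNC lathe: 93 − 20·log₁₀(25.8/4.4) = 93 − 15.36 = 77.64 dB.
fan: 69 − 20·log₁₀(60.2/4.4) = 69 − 22.72 = 46.28 dB.
air handling unit: 74 − 20·log₁₀(20.0/4.4) = 74 − 13.15 = 60.85 dB.
Σ 10^(L/10) = 5.929e+07 → L_total = 10·log₁₀(5.929e+07) = 77.73 dB.

78 dB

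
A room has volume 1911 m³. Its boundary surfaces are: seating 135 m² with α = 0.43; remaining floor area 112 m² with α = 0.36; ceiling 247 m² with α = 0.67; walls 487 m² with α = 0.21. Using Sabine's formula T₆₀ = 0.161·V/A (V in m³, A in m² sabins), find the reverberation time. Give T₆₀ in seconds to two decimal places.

Total absorption A = 135·0.43 + 112·0.36 + 247·0.67 + 487·0.21 = 366.13 m² sabins.
T₆₀ = 0.161 × 1911 / 366.13 = 0.840 s.

0.84 s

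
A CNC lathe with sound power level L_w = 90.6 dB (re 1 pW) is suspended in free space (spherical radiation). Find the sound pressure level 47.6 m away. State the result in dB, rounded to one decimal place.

Free-field spherical radiation: L_p = L_w − 10·log₁₀(4π·r²), r = 47.6 m.
4π·r² = 2.847e+04 m², 10·log₁₀ of that is 44.544 dB.
L_p = 90.6 − 44.544 = 46.06 dB.

46.1 dB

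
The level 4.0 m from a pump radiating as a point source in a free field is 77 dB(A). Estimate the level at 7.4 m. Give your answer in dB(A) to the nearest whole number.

Point-source attenuation: ΔL = 20·log₁₀(r₂/r₁) = 20·log₁₀(7.4/4.0) = 5.343 dB.
L₂ = 77 − 20·log₁₀(7.4/4.0) = 77 − 5.343 = 71.66 dB(A).

72 dB(A)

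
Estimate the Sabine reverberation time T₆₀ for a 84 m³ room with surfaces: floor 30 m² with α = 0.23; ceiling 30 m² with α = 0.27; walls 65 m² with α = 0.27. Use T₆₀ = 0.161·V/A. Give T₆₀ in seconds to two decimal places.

A = Σ Sᵢαᵢ = 30·0.23 + 30·0.27 + 65·0.27 = 32.55 m².
T₆₀ = 0.161 × 84 / 32.55 = 0.415 s.

0.42 s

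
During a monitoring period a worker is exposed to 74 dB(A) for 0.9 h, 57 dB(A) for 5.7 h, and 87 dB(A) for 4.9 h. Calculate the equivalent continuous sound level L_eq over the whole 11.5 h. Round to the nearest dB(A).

83 dB(A)

Weight each interval's intensity by its duration and average over T = 11.5 h:
Σ tᵢ·10^(Lᵢ/10) = 0.9·10^(74/10) + 5.7·10^(57/10) + 4.9·10^(87/10) = 2.481e+09.
L_eq = 10·log₁₀(2.481e+09/11.5) = 83.34 dB(A).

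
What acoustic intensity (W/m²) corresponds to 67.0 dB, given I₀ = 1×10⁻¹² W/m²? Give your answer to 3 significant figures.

I = I₀·10^(L/10) = 10⁻¹² × 10^(67.0/10) = 10^(-5.300).

5.01e-06 W/m²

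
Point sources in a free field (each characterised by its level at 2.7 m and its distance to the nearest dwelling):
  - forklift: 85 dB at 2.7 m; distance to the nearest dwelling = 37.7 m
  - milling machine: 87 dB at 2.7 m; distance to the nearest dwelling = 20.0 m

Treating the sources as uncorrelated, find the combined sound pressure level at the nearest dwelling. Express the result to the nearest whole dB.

70 dB

Apply inverse-square spreading to bring every level to the receiver, then sum 10^(L/10).
forklift: 85 − 20·log₁₀(37.7/2.7) = 85 − 22.90 = 62.10 dB.
milling machine: 87 − 20·log₁₀(20.0/2.7) = 87 − 17.39 = 69.61 dB.
Σ 10^(L/10) = 1.076e+07 → L_total = 10·log₁₀(1.076e+07) = 70.32 dB.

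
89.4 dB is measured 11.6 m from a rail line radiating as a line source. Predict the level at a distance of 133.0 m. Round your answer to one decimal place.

For a line source, L₂ = L₁ − 10·log₁₀(r₂/r₁).
L₂ = 89.4 − 10·log₁₀(133.0/11.6) = 89.4 − 10.594 = 78.81 dB.

78.8 dB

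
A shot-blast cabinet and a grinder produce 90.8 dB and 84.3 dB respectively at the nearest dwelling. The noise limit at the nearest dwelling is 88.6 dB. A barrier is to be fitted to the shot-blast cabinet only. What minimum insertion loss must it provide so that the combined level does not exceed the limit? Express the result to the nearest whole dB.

4 dB

The untreated sources together contribute 10^(84.3/10) = 2.692e+08, i.e. 84.30 dB.
To meet 88.6 dB overall, the treated shot-blast cabinet may contribute at most 10^(88.6/10) − 2.692e+08 = 4.553e+08, i.e. 86.58 dB.
Required insertion loss = 90.8 − 86.58 = 4.22 dB.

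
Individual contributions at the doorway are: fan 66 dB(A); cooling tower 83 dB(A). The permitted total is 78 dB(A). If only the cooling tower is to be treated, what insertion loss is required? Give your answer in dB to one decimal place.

The untreated sources together contribute 10^(66/10) = 3.981e+06, i.e. 66.00 dB(A).
To meet 78 dB(A) overall, the treated cooling tower may contribute at most 10^(78/10) − 3.981e+06 = 5.911e+07, i.e. 77.72 dB(A).
So the cooling tower must be reduced from 83 to 77.72 dB(A): IL = 5.28 dB.

5.3 dB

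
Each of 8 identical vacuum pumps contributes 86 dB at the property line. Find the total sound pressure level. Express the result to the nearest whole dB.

95 dB

N identical incoherent sources raise the level by 10·log₁₀ N.
L_total = 86 + 10·log₁₀(8) = 86 + 9.031 = 95.03 dB.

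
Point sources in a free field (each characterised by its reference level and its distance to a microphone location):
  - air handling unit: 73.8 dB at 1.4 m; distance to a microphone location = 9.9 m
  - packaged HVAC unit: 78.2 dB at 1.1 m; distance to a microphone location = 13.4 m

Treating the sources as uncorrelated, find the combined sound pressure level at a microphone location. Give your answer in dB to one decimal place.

Propagate each source to the receiver with L = L_ref − 20·log₁₀(r/r_ref), then add intensities.
air handling unit: 73.8 − 20·log₁₀(9.9/1.4) = 73.8 − 16.99 = 56.81 dB.
packaged HVAC unit: 78.2 − 20·log₁₀(13.4/1.1) = 78.2 − 21.71 = 56.49 dB.
Σ 10^(L/10) = 9.249e+05 → L_total = 10·log₁₀(9.249e+05) = 59.66 dB.

59.7 dB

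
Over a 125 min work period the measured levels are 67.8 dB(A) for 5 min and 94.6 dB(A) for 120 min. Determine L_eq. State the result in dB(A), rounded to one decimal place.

94.4 dB(A)

Weight each interval's intensity by its duration and average over T = 125 min:
Σ tᵢ·10^(Lᵢ/10) = 5·10^(67.8/10) + 120·10^(94.6/10) = 3.461e+11.
L_eq = 10·log₁₀(3.461e+11/125) = 94.42 dB(A).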